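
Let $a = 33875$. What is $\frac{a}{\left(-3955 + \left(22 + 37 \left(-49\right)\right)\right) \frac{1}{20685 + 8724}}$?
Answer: $- \frac{996229875}{5746} \approx -1.7338 \cdot 10^{5}$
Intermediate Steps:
$\frac{a}{\left(-3955 + \left(22 + 37 \left(-49\right)\right)\right) \frac{1}{20685 + 8724}} = \frac{33875}{\left(-3955 + \left(22 + 37 \left(-49\right)\right)\right) \frac{1}{20685 + 8724}} = \frac{33875}{\left(-3955 + \left(22 - 1813\right)\right) \frac{1}{29409}} = \frac{33875}{\left(-3955 - 1791\right) \frac{1}{29409}} = \frac{33875}{\left(-5746\right) \frac{1}{29409}} = \frac{33875}{- \frac{5746}{29409}} = 33875 \left(- \frac{29409}{5746}\right) = - \frac{996229875}{5746}$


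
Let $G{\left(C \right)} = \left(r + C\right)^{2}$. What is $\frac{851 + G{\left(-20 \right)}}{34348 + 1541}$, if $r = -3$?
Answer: $\frac{460}{11963} \approx 0.038452$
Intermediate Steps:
$G{\left(C \right)} = \left(-3 + C\right)^{2}$
$\frac{851 + G{\left(-20 \right)}}{34348 + 1541} = \frac{851 + \left(-3 - 20\right)^{2}}{34348 + 1541} = \frac{851 + \left(-23\right)^{2}}{35889} = \left(851 + 529\right) \frac{1}{35889} = 1380 \cdot \frac{1}{35889} = \frac{460}{11963}$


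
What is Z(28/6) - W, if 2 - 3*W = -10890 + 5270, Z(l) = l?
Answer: -5608/3 ≈ -1869.3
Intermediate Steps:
W = 1874 (W = ⅔ - (-10890 + 5270)/3 = ⅔ - ⅓*(-5620) = ⅔ + 5620/3 = 1874)
Z(28/6) - W = 28/6 - 1*1874 = 28*(⅙) - 1874 = 14/3 - 1874 = -5608/3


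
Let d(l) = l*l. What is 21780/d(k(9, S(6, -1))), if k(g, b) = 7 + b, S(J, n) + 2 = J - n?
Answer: 605/4 ≈ 151.25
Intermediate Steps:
S(J, n) = -2 + J - n (S(J, n) = -2 + (J - n) = -2 + J - n)
d(l) = l²
21780/d(k(9, S(6, -1))) = 21780/((7 + (-2 + 6 - 1*(-1)))²) = 21780/((7 + (-2 + 6 + 1))²) = 21780/((7 + 5)²) = 21780/(12²) = 21780/144 = 21780*(1/144) = 605/4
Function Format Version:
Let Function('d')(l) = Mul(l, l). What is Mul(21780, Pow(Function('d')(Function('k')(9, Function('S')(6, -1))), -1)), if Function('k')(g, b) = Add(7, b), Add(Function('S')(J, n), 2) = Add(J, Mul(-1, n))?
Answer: Rational(605, 4) ≈ 151.25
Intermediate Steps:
Function('S')(J, n) = Add(-2, J, Mul(-1, n)) (Function('S')(J, n) = Add(-2, Add(J, Mul(-1, n))) = Add(-2, J, Mul(-1, n)))
Function('d')(l) = Pow(l, 2)
Mul(21780, Pow(Function('d')(Function('k')(9, Function('S')(6, -1))), -1)) = Mul(21780, Pow(Pow(Add(7, Add(-2, 6, Mul(-1, -1))), 2), -1)) = Mul(21780, Pow(Pow(Add(7, Add(-2, 6, 1)), 2), -1)) = Mul(21780, Pow(Pow(Add(7, 5), 2), -1)) = Mul(21780, Pow(Pow(12, 2), -1)) = Mul(21780, Pow(144, -1)) = Mul(21780, Rational(1, 144)) = Rational(605, 4)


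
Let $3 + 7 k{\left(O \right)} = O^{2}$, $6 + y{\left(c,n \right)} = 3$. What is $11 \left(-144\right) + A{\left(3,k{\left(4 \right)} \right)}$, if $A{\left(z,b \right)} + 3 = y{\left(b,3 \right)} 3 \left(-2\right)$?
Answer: $-1569$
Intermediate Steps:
$y{\left(c,n \right)} = -3$ ($y{\left(c,n \right)} = -6 + 3 = -3$)
$k{\left(O \right)} = - \frac{3}{7} + \frac{O^{2}}{7}$
$A{\left(z,b \right)} = 15$ ($A{\left(z,b \right)} = -3 + \left(-3\right) 3 \left(-2\right) = -3 - -18 = -3 + 18 = 15$)
$11 \left(-144\right) + A{\left(3,k{\left(4 \right)} \right)} = 11 \left(-144\right) + 15 = -1584 + 15 = -1569$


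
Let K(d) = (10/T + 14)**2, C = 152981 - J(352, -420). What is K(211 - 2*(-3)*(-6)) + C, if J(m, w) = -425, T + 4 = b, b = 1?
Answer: 1381678/9 ≈ 1.5352e+5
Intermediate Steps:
T = -3 (T = -4 + 1 = -3)
C = 153406 (C = 152981 - 1*(-425) = 152981 + 425 = 153406)
K(d) = 1024/9 (K(d) = (10/(-3) + 14)**2 = (10*(-1/3) + 14)**2 = (-10/3 + 14)**2 = (32/3)**2 = 1024/9)
K(211 - 2*(-3)*(-6)) + C = 1024/9 + 153406 = 1381678/9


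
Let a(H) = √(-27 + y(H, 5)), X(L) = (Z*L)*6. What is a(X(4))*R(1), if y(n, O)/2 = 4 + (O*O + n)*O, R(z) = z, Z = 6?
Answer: √1671 ≈ 40.878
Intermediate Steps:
y(n, O) = 8 + 2*O*(n + O²) (y(n, O) = 2*(4 + (O*O + n)*O) = 2*(4 + (O² + n)*O) = 2*(4 + (n + O²)*O) = 2*(4 + O*(n + O²)) = 8 + 2*O*(n + O²))
X(L) = 36*L (X(L) = (6*L)*6 = 36*L)
a(H) = √(231 + 10*H) (a(H) = √(-27 + (8 + 2*5³ + 2*5*H)) = √(-27 + (8 + 2*125 + 10*H)) = √(-27 + (8 + 250 + 10*H)) = √(-27 + (258 + 10*H)) = √(231 + 10*H))
a(X(4))*R(1) = √(231 + 10*(36*4))*1 = √(231 + 10*144)*1 = √(231 + 1440)*1 = √1671*1 = √1671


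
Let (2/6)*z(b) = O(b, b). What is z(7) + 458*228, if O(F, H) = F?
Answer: 104445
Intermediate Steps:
z(b) = 3*b
z(7) + 458*228 = 3*7 + 458*228 = 21 + 104424 = 104445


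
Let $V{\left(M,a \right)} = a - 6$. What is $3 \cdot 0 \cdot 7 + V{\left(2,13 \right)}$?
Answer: $7$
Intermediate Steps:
$V{\left(M,a \right)} = -6 + a$ ($V{\left(M,a \right)} = a - 6 = -6 + a$)
$3 \cdot 0 \cdot 7 + V{\left(2,13 \right)} = 3 \cdot 0 \cdot 7 + \left(-6 + 13\right) = 0 \cdot 7 + 7 = 0 + 7 = 7$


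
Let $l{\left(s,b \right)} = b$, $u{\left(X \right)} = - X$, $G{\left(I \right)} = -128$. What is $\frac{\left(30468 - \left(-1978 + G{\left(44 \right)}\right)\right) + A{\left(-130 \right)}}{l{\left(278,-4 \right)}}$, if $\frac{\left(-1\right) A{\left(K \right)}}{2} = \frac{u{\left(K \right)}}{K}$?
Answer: $-8144$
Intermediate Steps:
$A{\left(K \right)} = 2$ ($A{\left(K \right)} = - 2 \frac{\left(-1\right) K}{K} = \left(-2\right) \left(-1\right) = 2$)
$\frac{\left(30468 - \left(-1978 + G{\left(44 \right)}\right)\right) + A{\left(-130 \right)}}{l{\left(278,-4 \right)}} = \frac{\left(30468 + \left(1978 - -128\right)\right) + 2}{-4} = \left(\left(30468 + \left(1978 + 128\right)\right) + 2\right) \left(- \frac{1}{4}\right) = \left(\left(30468 + 2106\right) + 2\right) \left(- \frac{1}{4}\right) = \left(32574 + 2\right) \left(- \frac{1}{4}\right) = 32576 \left(- \frac{1}{4}\right) = -8144$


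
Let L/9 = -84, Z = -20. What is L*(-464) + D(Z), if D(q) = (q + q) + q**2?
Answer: 351144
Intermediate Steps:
L = -756 (L = 9*(-84) = -756)
D(q) = q**2 + 2*q (D(q) = 2*q + q**2 = q**2 + 2*q)
L*(-464) + D(Z) = -756*(-464) - 20*(2 - 20) = 350784 - 20*(-18) = 350784 + 360 = 351144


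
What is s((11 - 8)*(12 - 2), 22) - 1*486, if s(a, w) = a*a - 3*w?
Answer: 348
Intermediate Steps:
s(a, w) = a**2 - 3*w
s((11 - 8)*(12 - 2), 22) - 1*486 = (((11 - 8)*(12 - 2))**2 - 3*22) - 1*486 = ((3*10)**2 - 66) - 486 = (30**2 - 66) - 486 = (900 - 66) - 486 = 834 - 486 = 348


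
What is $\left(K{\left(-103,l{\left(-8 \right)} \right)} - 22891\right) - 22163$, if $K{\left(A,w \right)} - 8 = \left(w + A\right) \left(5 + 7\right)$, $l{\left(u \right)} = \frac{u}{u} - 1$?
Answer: $-46282$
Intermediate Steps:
$l{\left(u \right)} = 0$ ($l{\left(u \right)} = 1 - 1 = 0$)
$K{\left(A,w \right)} = 8 + 12 A + 12 w$ ($K{\left(A,w \right)} = 8 + \left(w + A\right) \left(5 + 7\right) = 8 + \left(A + w\right) 12 = 8 + \left(12 A + 12 w\right) = 8 + 12 A + 12 w$)
$\left(K{\left(-103,l{\left(-8 \right)} \right)} - 22891\right) - 22163 = \left(\left(8 + 12 \left(-103\right) + 12 \cdot 0\right) - 22891\right) - 22163 = \left(\left(8 - 1236 + 0\right) - 22891\right) - 22163 = \left(-1228 - 22891\right) - 22163 = -24119 - 22163 = -46282$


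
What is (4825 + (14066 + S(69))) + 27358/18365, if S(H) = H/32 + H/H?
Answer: 11104593201/587680 ≈ 18896.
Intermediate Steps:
S(H) = 1 + H/32 (S(H) = H*(1/32) + 1 = H/32 + 1 = 1 + H/32)
(4825 + (14066 + S(69))) + 27358/18365 = (4825 + (14066 + (1 + (1/32)*69))) + 27358/18365 = (4825 + (14066 + (1 + 69/32))) + 27358*(1/18365) = (4825 + (14066 + 101/32)) + 27358/18365 = (4825 + 450213/32) + 27358/18365 = 604613/32 + 27358/18365 = 11104593201/587680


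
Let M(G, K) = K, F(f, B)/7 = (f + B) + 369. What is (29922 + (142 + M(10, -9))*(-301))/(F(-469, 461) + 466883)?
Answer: -10111/469410 ≈ -0.021540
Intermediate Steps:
F(f, B) = 2583 + 7*B + 7*f (F(f, B) = 7*((f + B) + 369) = 7*((B + f) + 369) = 7*(369 + B + f) = 2583 + 7*B + 7*f)
(29922 + (142 + M(10, -9))*(-301))/(F(-469, 461) + 466883) = (29922 + (142 - 9)*(-301))/((2583 + 7*461 + 7*(-469)) + 466883) = (29922 + 133*(-301))/((2583 + 3227 - 3283) + 466883) = (29922 - 40033)/(2527 + 466883) = -10111/469410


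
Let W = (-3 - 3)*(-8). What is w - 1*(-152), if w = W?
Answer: 200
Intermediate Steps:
W = 48 (W = -6*(-8) = 48)
w = 48
w - 1*(-152) = 48 - 1*(-152) = 48 + 152 = 200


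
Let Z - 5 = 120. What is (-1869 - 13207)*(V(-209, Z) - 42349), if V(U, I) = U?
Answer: 641604408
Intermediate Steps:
Z = 125 (Z = 5 + 120 = 125)
(-1869 - 13207)*(V(-209, Z) - 42349) = (-1869 - 13207)*(-209 - 42349) = -15076*(-42558) = 641604408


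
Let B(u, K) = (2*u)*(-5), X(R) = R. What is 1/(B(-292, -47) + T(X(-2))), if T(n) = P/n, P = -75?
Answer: 2/5915 ≈ 0.00033812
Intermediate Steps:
B(u, K) = -10*u
T(n) = -75/n
1/(B(-292, -47) + T(X(-2))) = 1/(-10*(-292) - 75/(-2)) = 1/(2920 - 75*(-1/2)) = 1/(2920 + 75/2) = 1/(5915/2) = 2/5915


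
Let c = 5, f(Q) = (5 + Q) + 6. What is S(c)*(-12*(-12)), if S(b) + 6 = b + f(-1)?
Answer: 1296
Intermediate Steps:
f(Q) = 11 + Q
S(b) = 4 + b (S(b) = -6 + (b + (11 - 1)) = -6 + (b + 10) = -6 + (10 + b) = 4 + b)
S(c)*(-12*(-12)) = (4 + 5)*(-12*(-12)) = 9*144 = 1296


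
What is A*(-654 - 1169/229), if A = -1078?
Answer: 162707930/229 ≈ 7.1052e+5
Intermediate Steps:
A*(-654 - 1169/229) = -1078*(-654 - 1169/229) = -1078*(-150935/229) = 162707930/229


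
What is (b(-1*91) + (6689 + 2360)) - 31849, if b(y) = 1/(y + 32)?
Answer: -1345201/59 ≈ -22800.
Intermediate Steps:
b(y) = 1/(32 + y)
(b(-1*91) + (6689 + 2360)) - 31849 = (1/(32 - 1*91) + (6689 + 2360)) - 31849 = (1/(32 - 91) + 9049) - 31849 = (1/(-59) + 9049) - 31849 = (-1/59 + 9049) - 31849 = 533890/59 - 31849 = -1345201/59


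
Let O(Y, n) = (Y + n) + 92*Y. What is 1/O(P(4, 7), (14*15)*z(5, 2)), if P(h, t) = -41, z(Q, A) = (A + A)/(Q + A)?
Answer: -1/3693 ≈ -0.00027078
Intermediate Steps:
z(Q, A) = 2*A/(A + Q) (z(Q, A) = (2*A)/(A + Q) = 2*A/(A + Q))
O(Y, n) = n + 93*Y
1/O(P(4, 7), (14*15)*z(5, 2)) = 1/((14*15)*(2*2/(2 + 5)) + 93*(-41)) = 1/(210*(2*2/7) - 3813) = 1/(210*(2*2*(⅐)) - 3813) = 1/(210*(4/7) - 3813) = 1/(120 - 3813) = 1/(-3693) = -1/3693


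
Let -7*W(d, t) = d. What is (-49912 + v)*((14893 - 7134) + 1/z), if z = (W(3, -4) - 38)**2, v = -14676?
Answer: -36262871112224/72361 ≈ -5.0114e+8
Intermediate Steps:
W(d, t) = -d/7
z = 72361/49 (z = (-1/7*3 - 38)**2 = (-3/7 - 38)**2 = (-269/7)**2 = 72361/49 ≈ 1476.8)
(-49912 + v)*((14893 - 7134) + 1/z) = (-49912 - 14676)*((14893 - 7134) + 1/(72361/49)) = -64588*(7759 + 49/72361) = -64588*561449048/72361 = -36262871112224/72361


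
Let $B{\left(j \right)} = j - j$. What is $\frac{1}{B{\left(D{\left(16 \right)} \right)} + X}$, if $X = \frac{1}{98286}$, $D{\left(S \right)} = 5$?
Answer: $98286$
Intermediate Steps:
$X = \frac{1}{98286} \approx 1.0174 \cdot 10^{-5}$
$B{\left(j \right)} = 0$
$\frac{1}{B{\left(D{\left(16 \right)} \right)} + X} = \frac{1}{0 + \frac{1}{98286}} = \frac{1}{\frac{1}{98286}} = 98286$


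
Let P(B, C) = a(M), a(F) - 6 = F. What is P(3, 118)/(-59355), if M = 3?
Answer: -1/6595 ≈ -0.00015163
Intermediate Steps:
a(F) = 6 + F
P(B, C) = 9 (P(B, C) = 6 + 3 = 9)
P(3, 118)/(-59355) = 9/(-59355) = 9*(-1/59355) = -1/6595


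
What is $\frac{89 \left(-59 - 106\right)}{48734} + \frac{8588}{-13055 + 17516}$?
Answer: $\frac{353017807}{217402374} \approx 1.6238$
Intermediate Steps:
$\frac{89 \left(-59 - 106\right)}{48734} + \frac{8588}{-13055 + 17516} = 89 \left(-165\right) \frac{1}{48734} + \frac{8588}{4461} = \left(-14685\right) \frac{1}{48734} + 8588 \cdot \frac{1}{4461} = - \frac{14685}{48734} + \frac{8588}{4461} = \frac{353017807}{217402374}$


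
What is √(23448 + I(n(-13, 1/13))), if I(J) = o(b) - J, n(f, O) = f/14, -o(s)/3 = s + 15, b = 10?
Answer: √4581290/14 ≈ 152.89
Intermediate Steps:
o(s) = -45 - 3*s (o(s) = -3*(s + 15) = -3*(15 + s) = -45 - 3*s)
n(f, O) = f/14 (n(f, O) = f*(1/14) = f/14)
I(J) = -75 - J (I(J) = (-45 - 3*10) - J = (-45 - 30) - J = -75 - J)
√(23448 + I(n(-13, 1/13))) = √(23448 + (-75 - (-13)/14)) = √(23448 + (-75 - 1*(-13/14))) = √(23448 + (-75 + 13/14)) = √(23448 - 1037/14) = √(327235/14) = √4581290/14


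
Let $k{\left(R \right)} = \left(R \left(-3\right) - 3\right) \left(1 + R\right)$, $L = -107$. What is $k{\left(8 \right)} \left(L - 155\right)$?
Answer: $63666$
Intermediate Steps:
$k{\left(R \right)} = \left(1 + R\right) \left(-3 - 3 R\right)$ ($k{\left(R \right)} = \left(- 3 R - 3\right) \left(1 + R\right) = \left(-3 - 3 R\right) \left(1 + R\right) = \left(1 + R\right) \left(-3 - 3 R\right)$)
$k{\left(8 \right)} \left(L - 155\right) = \left(-3 - 48 - 3 \cdot 8^{2}\right) \left(-107 - 155\right) = \left(-3 - 48 - 192\right) \left(-262\right) = \left(-243\right) \left(-262\right) = 63666$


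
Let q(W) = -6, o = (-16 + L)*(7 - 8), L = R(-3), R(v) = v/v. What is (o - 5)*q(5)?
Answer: -60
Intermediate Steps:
R(v) = 1
L = 1
o = 15 (o = (-16 + 1)*(7 - 8) = -15*(-1) = 15)
(o - 5)*q(5) = (15 - 5)*(-6) = 10*(-6) = -60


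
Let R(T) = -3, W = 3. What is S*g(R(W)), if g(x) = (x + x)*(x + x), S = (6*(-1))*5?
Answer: -1080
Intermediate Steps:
S = -30 (S = -6*5 = -30)
g(x) = 4*x² (g(x) = (2*x)*(2*x) = 4*x²)
S*g(R(W)) = -120*(-3)² = -120*9 = -30*36 = -1080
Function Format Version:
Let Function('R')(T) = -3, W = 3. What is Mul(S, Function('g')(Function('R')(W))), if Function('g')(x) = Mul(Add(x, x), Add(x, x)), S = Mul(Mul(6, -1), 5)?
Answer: -1080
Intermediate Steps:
S = -30 (S = Mul(-6, 5) = -30)
Function('g')(x) = Mul(4, Pow(x, 2)) (Function('g')(x) = Mul(Mul(2, x), Mul(2, x)) = Mul(4, Pow(x, 2)))
Mul(S, Function('g')(Function('R')(W))) = Mul(-30, Mul(4, Pow(-3, 2))) = Mul(-30, Mul(4, 9)) = Mul(-30, 36) = -1080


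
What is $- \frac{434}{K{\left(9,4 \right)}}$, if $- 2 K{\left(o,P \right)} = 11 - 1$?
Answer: $\frac{434}{5} \approx 86.8$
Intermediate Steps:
$K{\left(o,P \right)} = -5$ ($K{\left(o,P \right)} = - \frac{11 - 1}{2} = \left(- \frac{1}{2}\right) 10 = -5$)
$- \frac{434}{K{\left(9,4 \right)}} = - \frac{434}{-5} = \left(-434\right) \left(- \frac{1}{5}\right) = \frac{434}{5}$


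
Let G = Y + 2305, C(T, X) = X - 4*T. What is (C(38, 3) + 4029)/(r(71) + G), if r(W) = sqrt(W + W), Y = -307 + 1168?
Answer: 6142040/5011707 - 1940*sqrt(142)/5011707 ≈ 1.2209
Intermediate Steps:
Y = 861
G = 3166 (G = 861 + 2305 = 3166)
r(W) = sqrt(2)*sqrt(W) (r(W) = sqrt(2*W) = sqrt(2)*sqrt(W))
(C(38, 3) + 4029)/(r(71) + G) = ((3 - 4*38) + 4029)/(sqrt(2)*sqrt(71) + 3166) = ((3 - 152) + 4029)/(sqrt(142) + 3166) = (-149 + 4029)/(3166 + sqrt(142)) = 3880/(3166 + sqrt(142))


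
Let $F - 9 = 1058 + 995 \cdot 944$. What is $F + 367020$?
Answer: $1307367$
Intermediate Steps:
$F = 940347$ ($F = 9 + \left(1058 + 995 \cdot 944\right) = 9 + \left(1058 + 939280\right) = 9 + 940338 = 940347$)
$F + 367020 = 940347 + 367020 = 1307367$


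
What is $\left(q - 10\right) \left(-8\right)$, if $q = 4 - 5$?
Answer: $88$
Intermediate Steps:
$q = -1$
$\left(q - 10\right) \left(-8\right) = \left(-1 - 10\right) \left(-8\right) = \left(-11\right) \left(-8\right) = 88$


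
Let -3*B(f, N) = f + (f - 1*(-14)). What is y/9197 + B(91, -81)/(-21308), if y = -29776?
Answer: -67914229/20996751 ≈ -3.2345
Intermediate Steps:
B(f, N) = -14/3 - 2*f/3 (B(f, N) = -(f + (f - 1*(-14)))/3 = -(f + (f + 14))/3 = -(f + (14 + f))/3 = -(14 + 2*f)/3 = -14/3 - 2*f/3)
y/9197 + B(91, -81)/(-21308) = -29776/9197 + (-14/3 - ⅔*91)/(-21308) = -29776*1/9197 + (-14/3 - 182/3)*(-1/21308) = -29776/9197 - 196/3*(-1/21308) = -29776/9197 + 7/2283 = -67914229/20996751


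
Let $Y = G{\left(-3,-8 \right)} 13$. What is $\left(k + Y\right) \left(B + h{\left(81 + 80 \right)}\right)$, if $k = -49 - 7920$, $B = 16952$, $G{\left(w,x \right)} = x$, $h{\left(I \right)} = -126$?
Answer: $-135836298$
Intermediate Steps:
$k = -7969$ ($k = -49 - 7920 = -7969$)
$Y = -104$ ($Y = \left(-8\right) 13 = -104$)
$\left(k + Y\right) \left(B + h{\left(81 + 80 \right)}\right) = \left(-7969 - 104\right) \left(16952 - 126\right) = \left(-8073\right) 16826 = -135836298$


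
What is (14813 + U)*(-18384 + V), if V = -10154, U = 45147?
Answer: -1711138480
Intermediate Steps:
(14813 + U)*(-18384 + V) = (14813 + 45147)*(-18384 - 10154) = 59960*(-28538) = -1711138480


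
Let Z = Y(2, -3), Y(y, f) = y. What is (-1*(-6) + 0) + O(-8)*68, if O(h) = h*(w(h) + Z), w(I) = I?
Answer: 3270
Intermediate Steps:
Z = 2
O(h) = h*(2 + h) (O(h) = h*(h + 2) = h*(2 + h))
(-1*(-6) + 0) + O(-8)*68 = (-1*(-6) + 0) - 8*(2 - 8)*68 = (6 + 0) - 8*(-6)*68 = 6 + 48*68 = 6 + 3264 = 3270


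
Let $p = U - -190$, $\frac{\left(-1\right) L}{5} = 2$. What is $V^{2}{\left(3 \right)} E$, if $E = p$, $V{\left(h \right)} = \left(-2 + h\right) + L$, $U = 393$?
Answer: $47223$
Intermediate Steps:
$L = -10$ ($L = \left(-5\right) 2 = -10$)
$V{\left(h \right)} = -12 + h$ ($V{\left(h \right)} = \left(-2 + h\right) - 10 = -12 + h$)
$p = 583$ ($p = 393 - -190 = 393 + 190 = 583$)
$E = 583$
$V^{2}{\left(3 \right)} E = \left(-12 + 3\right)^{2} \cdot 583 = \left(-9\right)^{2} \cdot 583 = 81 \cdot 583 = 47223$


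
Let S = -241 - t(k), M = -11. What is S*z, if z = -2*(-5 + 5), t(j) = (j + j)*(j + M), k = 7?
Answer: 0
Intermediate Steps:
t(j) = 2*j*(-11 + j) (t(j) = (j + j)*(j - 11) = (2*j)*(-11 + j) = 2*j*(-11 + j))
z = 0 (z = -2*0 = 0)
S = -185 (S = -241 - 2*7*(-11 + 7) = -241 - 2*7*(-4) = -241 - 1*(-56) = -241 + 56 = -185)
S*z = -185*0 = 0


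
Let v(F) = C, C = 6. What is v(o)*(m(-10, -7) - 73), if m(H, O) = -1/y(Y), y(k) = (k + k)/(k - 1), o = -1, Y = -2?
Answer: -885/2 ≈ -442.50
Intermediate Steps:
v(F) = 6
y(k) = 2*k/(-1 + k) (y(k) = (2*k)/(-1 + k) = 2*k/(-1 + k))
m(H, O) = -¾ (m(H, O) = -1/(2*(-2)/(-1 - 2)) = -1/(2*(-2)/(-3)) = -1/(2*(-2)*(-⅓)) = -1/4/3 = -1*¾ = -¾)
v(o)*(m(-10, -7) - 73) = 6*(-¾ - 73) = 6*(-295/4) = -885/2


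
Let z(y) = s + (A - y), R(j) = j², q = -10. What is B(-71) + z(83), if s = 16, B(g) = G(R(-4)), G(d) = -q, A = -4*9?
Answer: -93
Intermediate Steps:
A = -36
G(d) = 10 (G(d) = -1*(-10) = 10)
B(g) = 10
z(y) = -20 - y (z(y) = 16 + (-36 - y) = -20 - y)
B(-71) + z(83) = 10 + (-20 - 1*83) = 10 + (-20 - 83) = 10 - 103 = -93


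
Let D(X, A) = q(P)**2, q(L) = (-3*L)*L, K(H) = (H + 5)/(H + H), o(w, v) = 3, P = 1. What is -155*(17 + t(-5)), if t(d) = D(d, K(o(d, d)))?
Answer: -4030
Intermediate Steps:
K(H) = (5 + H)/(2*H) (K(H) = (5 + H)/((2*H)) = (5 + H)*(1/(2*H)) = (5 + H)/(2*H))
q(L) = -3*L**2
D(X, A) = 9 (D(X, A) = (-3*1**2)**2 = (-3*1)**2 = (-3)**2 = 9)
t(d) = 9
-155*(17 + t(-5)) = -155*(17 + 9) = -155*26 = -4030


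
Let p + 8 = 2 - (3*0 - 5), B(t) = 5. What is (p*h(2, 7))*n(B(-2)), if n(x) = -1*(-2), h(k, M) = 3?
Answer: -6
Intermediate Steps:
n(x) = 2
p = -1 (p = -8 + (2 - (3*0 - 5)) = -8 + (2 - (0 - 5)) = -8 + (2 - 1*(-5)) = -8 + (2 + 5) = -8 + 7 = -1)
(p*h(2, 7))*n(B(-2)) = -1*3*2 = -3*2 = -6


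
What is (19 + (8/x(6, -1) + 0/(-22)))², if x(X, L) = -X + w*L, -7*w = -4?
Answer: 167281/529 ≈ 316.22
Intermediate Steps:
w = 4/7 (w = -⅐*(-4) = 4/7 ≈ 0.57143)
x(X, L) = -X + 4*L/7
(19 + (8/x(6, -1) + 0/(-22)))² = (19 + (8/(-1*6 + (4/7)*(-1)) + 0/(-22)))² = (19 + (8/(-6 - 4/7) + 0*(-1/22)))² = (19 + (8/(-46/7) + 0))² = (19 + (8*(-7/46) + 0))² = (19 + (-28/23 + 0))² = (19 - 28/23)² = (409/23)² = 167281/529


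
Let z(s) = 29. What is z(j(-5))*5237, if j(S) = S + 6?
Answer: 151873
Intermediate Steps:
j(S) = 6 + S
z(j(-5))*5237 = 29*5237 = 151873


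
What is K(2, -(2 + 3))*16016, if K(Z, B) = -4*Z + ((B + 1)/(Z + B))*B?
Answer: -704704/3 ≈ -2.3490e+5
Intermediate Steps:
K(Z, B) = -4*Z + B*(1 + B)/(B + Z) (K(Z, B) = -4*Z + ((1 + B)/(B + Z))*B = -4*Z + B*(1 + B)/(B + Z))
K(2, -(2 + 3))*16016 = ((-(2 + 3) + (-(2 + 3))² - 4*2² - 4*(-(2 + 3))*2)/(-(2 + 3) + 2))*16016 = ((-1*5 + (-1*5)² - 4*4 - 4*(-1*5)*2)/(-1*5 + 2))*16016 = ((-5 + (-5)² - 16 - 4*(-5)*2)/(-5 + 2))*16016 = ((-5 + 25 - 16 + 40)/(-3))*16016 = -⅓*44*16016 = -44/3*16016 = -704704/3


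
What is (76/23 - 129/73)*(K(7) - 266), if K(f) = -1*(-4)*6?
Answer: -624602/1679 ≈ -372.01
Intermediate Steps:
K(f) = 24 (K(f) = 4*6 = 24)
(76/23 - 129/73)*(K(7) - 266) = (76/23 - 129/73)*(24 - 266) = (76*(1/23) - 129*1/73)*(-242) = (76/23 - 129/73)*(-242) = (2581/1679)*(-242) = -624602/1679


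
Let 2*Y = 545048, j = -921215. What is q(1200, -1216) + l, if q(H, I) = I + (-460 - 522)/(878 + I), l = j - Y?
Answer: -201946904/169 ≈ -1.1950e+6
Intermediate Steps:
Y = 272524 (Y = (½)*545048 = 272524)
l = -1193739 (l = -921215 - 1*272524 = -921215 - 272524 = -1193739)
q(H, I) = I - 982/(878 + I)
q(1200, -1216) + l = (-982 + (-1216)² + 878*(-1216))/(878 - 1216) - 1193739 = (-982 + 1478656 - 1067648)/(-338) - 1193739 = -1/338*410026 - 1193739 = -205013/169 - 1193739 = -201946904/169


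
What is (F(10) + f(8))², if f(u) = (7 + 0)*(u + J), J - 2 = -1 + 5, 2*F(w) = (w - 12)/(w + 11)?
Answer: 4231249/441 ≈ 9594.7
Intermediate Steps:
F(w) = (-12 + w)/(2*(11 + w)) (F(w) = ((w - 12)/(w + 11))/2 = ((-12 + w)/(11 + w))/2 = (-12 + w)/(2*(11 + w)))
J = 6 (J = 2 + (-1 + 5) = 2 + 4 = 6)
f(u) = 42 + 7*u (f(u) = (7 + 0)*(u + 6) = 7*(6 + u) = 42 + 7*u)
(F(10) + f(8))² = ((-12 + 10)/(2*(11 + 10)) + (42 + 7*8))² = ((½)*(-2)/21 + (42 + 56))² = ((½)*(1/21)*(-2) + 98)² = (-1/21 + 98)² = (2057/21)² = 4231249/441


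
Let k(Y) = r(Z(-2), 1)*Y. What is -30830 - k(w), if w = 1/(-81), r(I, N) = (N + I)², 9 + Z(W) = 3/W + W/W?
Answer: -9988631/324 ≈ -30829.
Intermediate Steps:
Z(W) = -8 + 3/W (Z(W) = -9 + (3/W + W/W) = -9 + (3/W + 1) = -9 + (1 + 3/W) = -8 + 3/W)
r(I, N) = (I + N)²
w = -1/81 ≈ -0.012346
k(Y) = 289*Y/4 (k(Y) = ((-8 + 3/(-2)) + 1)²*Y = ((-8 + 3*(-½)) + 1)²*Y = ((-8 - 3/2) + 1)²*Y = (-19/2 + 1)²*Y = (-17/2)²*Y = 289*Y/4)
-30830 - k(w) = -30830 - 289*(-1)/(4*81) = -30830 - 1*(-289/324) = -30830 + 289/324 = -9988631/324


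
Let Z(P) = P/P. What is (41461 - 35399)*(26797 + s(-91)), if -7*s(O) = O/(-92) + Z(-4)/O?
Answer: 679984585167/4186 ≈ 1.6244e+8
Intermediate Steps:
Z(P) = 1
s(O) = -1/(7*O) + O/644 (s(O) = -(O/(-92) + 1/O)/7 = -(O*(-1/92) + 1/O)/7 = -(-O/92 + 1/O)/7 = -(1/O - O/92)/7 = -1/(7*O) + O/644)
(41461 - 35399)*(26797 + s(-91)) = (41461 - 35399)*(26797 + (1/644)*(-92 + (-91)²)/(-91)) = 6062*(26797 + (1/644)*(-1/91)*(-92 + 8281)) = 6062*(26797 + (1/644)*(-1/91)*8189) = 6062*(26797 - 8189/58604) = 6062*(1570403199/58604) = 679984585167/4186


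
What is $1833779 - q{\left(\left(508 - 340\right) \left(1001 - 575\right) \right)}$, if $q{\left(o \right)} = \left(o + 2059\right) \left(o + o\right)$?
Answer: $-10536840493$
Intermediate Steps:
$q{\left(o \right)} = 2 o \left(2059 + o\right)$ ($q{\left(o \right)} = \left(2059 + o\right) 2 o = 2 o \left(2059 + o\right)$)
$1833779 - q{\left(\left(508 - 340\right) \left(1001 - 575\right) \right)} = 1833779 - 2 \left(508 - 340\right) \left(1001 - 575\right) \left(2059 + \left(508 - 340\right) \left(1001 - 575\right)\right) = 1833779 - 2 \cdot 168 \cdot 426 \left(2059 + 168 \cdot 426\right) = 1833779 - 2 \cdot 71568 \left(2059 + 71568\right) = 1833779 - 2 \cdot 71568 \cdot 73627 = 1833779 - 10538674272 = -10536840493$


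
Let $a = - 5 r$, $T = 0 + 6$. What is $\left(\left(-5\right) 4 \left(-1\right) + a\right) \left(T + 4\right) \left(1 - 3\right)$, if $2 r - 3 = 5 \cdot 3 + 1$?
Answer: $550$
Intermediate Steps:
$T = 6$
$r = \frac{19}{2}$ ($r = \frac{3}{2} + \frac{5 \cdot 3 + 1}{2} = \frac{3}{2} + \frac{15 + 1}{2} = \frac{3}{2} + \frac{1}{2} \cdot 16 = \frac{3}{2} + 8 = \frac{19}{2} \approx 9.5$)
$a = - \frac{95}{2}$ ($a = \left(-5\right) \frac{19}{2} = - \frac{95}{2} \approx -47.5$)
$\left(\left(-5\right) 4 \left(-1\right) + a\right) \left(T + 4\right) \left(1 - 3\right) = \left(\left(-5\right) 4 \left(-1\right) - \frac{95}{2}\right) \left(6 + 4\right) \left(1 - 3\right) = \left(\left(-20\right) \left(-1\right) - \frac{95}{2}\right) 10 \left(-2\right) = \left(20 - \frac{95}{2}\right) \left(-20\right) = \left(- \frac{55}{2}\right) \left(-20\right) = 550$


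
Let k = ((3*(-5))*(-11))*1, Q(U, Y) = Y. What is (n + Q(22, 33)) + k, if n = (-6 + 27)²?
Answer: 639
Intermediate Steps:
k = 165 (k = -15*(-11)*1 = 165*1 = 165)
n = 441 (n = 21² = 441)
(n + Q(22, 33)) + k = (441 + 33) + 165 = 474 + 165 = 639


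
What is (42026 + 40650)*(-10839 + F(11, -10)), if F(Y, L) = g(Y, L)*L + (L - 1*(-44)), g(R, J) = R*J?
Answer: -802370580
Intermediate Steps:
g(R, J) = J*R
F(Y, L) = 44 + L + Y*L² (F(Y, L) = (L*Y)*L + (L - 1*(-44)) = Y*L² + (L + 44) = Y*L² + (44 + L) = 44 + L + Y*L²)
(42026 + 40650)*(-10839 + F(11, -10)) = (42026 + 40650)*(-10839 + (44 - 10 + 11*(-10)²)) = 82676*(-10839 + (44 - 10 + 11*100)) = 82676*(-10839 + (44 - 10 + 1100)) = 82676*(-10839 + 1134) = 82676*(-9705) = -802370580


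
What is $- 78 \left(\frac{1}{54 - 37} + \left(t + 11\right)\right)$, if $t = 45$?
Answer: $- \frac{74334}{17} \approx -4372.6$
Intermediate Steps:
$- 78 \left(\frac{1}{54 - 37} + \left(t + 11\right)\right) = - 78 \left(\frac{1}{54 - 37} + \left(45 + 11\right)\right) = - 78 \left(\frac{1}{17} + 56\right) = \left(-78\right) \frac{953}{17} = - \frac{74334}{17}$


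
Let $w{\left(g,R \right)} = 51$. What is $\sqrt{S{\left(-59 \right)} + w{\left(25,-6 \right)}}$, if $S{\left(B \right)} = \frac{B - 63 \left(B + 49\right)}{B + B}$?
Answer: $\frac{\sqrt{642746}}{118} \approx 6.7942$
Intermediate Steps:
$S{\left(B \right)} = \frac{-3087 - 62 B}{2 B}$ ($S{\left(B \right)} = \frac{B - 63 \left(49 + B\right)}{2 B} = \left(B - \left(3087 + 63 B\right)\right) \frac{1}{2 B} = \left(-3087 - 62 B\right) \frac{1}{2 B} = \frac{-3087 - 62 B}{2 B}$)
$\sqrt{S{\left(-59 \right)} + w{\left(25,-6 \right)}} = \sqrt{\left(-31 - \frac{3087}{2 \left(-59\right)}\right) + 51} = \sqrt{\left(-31 - - \frac{3087}{118}\right) + 51} = \sqrt{\left(-31 + \frac{3087}{118}\right) + 51} = \sqrt{- \frac{571}{118} + 51} = \sqrt{\frac{5447}{118}} = \frac{\sqrt{642746}}{118}$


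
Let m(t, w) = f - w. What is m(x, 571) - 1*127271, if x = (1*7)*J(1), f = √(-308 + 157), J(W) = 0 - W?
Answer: -127842 + I*√151 ≈ -1.2784e+5 + 12.288*I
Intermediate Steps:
J(W) = -W
f = I*√151 (f = √(-151) = I*√151 ≈ 12.288*I)
x = -7 (x = (1*7)*(-1*1) = 7*(-1) = -7)
m(t, w) = -w + I*√151 (m(t, w) = I*√151 - w = -w + I*√151)
m(x, 571) - 1*127271 = (-1*571 + I*√151) - 1*127271 = (-571 + I*√151) - 127271 = -127842 + I*√151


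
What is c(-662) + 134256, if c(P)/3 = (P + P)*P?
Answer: 2763720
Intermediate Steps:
c(P) = 6*P**2 (c(P) = 3*((P + P)*P) = 3*((2*P)*P) = 3*(2*P**2) = 6*P**2)
c(-662) + 134256 = 6*(-662)**2 + 134256 = 6*438244 + 134256 = 2629464 + 134256 = 2763720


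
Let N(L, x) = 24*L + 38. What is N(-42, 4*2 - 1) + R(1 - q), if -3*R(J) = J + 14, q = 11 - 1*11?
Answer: -975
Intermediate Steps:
q = 0 (q = 11 - 11 = 0)
R(J) = -14/3 - J/3 (R(J) = -(J + 14)/3 = -(14 + J)/3 = -14/3 - J/3)
N(L, x) = 38 + 24*L
N(-42, 4*2 - 1) + R(1 - q) = (38 + 24*(-42)) + (-14/3 - (1 - 1*0)/3) = (38 - 1008) + (-14/3 - (1 + 0)/3) = -970 + (-14/3 - 1/3*1) = -970 + (-14/3 - 1/3) = -970 - 5 = -975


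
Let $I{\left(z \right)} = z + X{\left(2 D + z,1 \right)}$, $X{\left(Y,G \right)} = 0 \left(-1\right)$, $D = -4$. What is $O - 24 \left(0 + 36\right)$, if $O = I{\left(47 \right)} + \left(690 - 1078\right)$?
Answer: $-1205$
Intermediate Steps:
$X{\left(Y,G \right)} = 0$
$I{\left(z \right)} = z$ ($I{\left(z \right)} = z + 0 = z$)
$O = -341$ ($O = 47 + \left(690 - 1078\right) = 47 - 388 = -341$)
$O - 24 \left(0 + 36\right) = -341 - 24 \left(0 + 36\right) = -341 - 864 = -1205$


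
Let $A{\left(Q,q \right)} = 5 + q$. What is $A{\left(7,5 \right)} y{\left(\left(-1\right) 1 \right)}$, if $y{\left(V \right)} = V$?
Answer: $-10$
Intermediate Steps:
$A{\left(7,5 \right)} y{\left(\left(-1\right) 1 \right)} = \left(5 + 5\right) \left(\left(-1\right) 1\right) = 10 \left(-1\right) = -10$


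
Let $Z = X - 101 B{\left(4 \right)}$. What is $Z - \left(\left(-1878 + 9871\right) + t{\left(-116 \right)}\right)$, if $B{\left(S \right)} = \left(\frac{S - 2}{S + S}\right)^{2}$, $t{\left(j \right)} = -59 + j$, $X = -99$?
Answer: $- \frac{126773}{16} \approx -7923.3$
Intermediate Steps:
$B{\left(S \right)} = \frac{\left(-2 + S\right)^{2}}{4 S^{2}}$ ($B{\left(S \right)} = \left(\frac{-2 + S}{2 S}\right)^{2} = \frac{\left(-2 + S\right)^{2}}{4 S^{2}}$)
$Z = - \frac{1685}{16}$ ($Z = -99 - 101 \frac{\left(-2 + 4\right)^{2}}{4 \cdot 16} = -99 - 101 \cdot \frac{1}{4} \cdot \frac{1}{16} \cdot 2^{2} = -99 - 101 \cdot \frac{1}{4} \cdot \frac{1}{16} \cdot 4 = -99 - \frac{101}{16} = - \frac{1685}{16} \approx -105.31$)
$Z - \left(\left(-1878 + 9871\right) + t{\left(-116 \right)}\right) = - \frac{1685}{16} - \left(\left(-1878 + 9871\right) - 175\right) = - \frac{1685}{16} - \left(7993 - 175\right) = - \frac{1685}{16} - 7818 = - \frac{126773}{16}$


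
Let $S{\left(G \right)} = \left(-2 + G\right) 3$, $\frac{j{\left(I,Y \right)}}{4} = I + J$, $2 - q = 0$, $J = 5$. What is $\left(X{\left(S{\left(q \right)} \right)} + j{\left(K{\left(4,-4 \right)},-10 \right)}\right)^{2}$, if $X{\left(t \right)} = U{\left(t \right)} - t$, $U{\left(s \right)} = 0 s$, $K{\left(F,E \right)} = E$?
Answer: $16$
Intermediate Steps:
$q = 2$ ($q = 2 - 0 = 2 + 0 = 2$)
$j{\left(I,Y \right)} = 20 + 4 I$ ($j{\left(I,Y \right)} = 4 \left(I + 5\right) = 4 \left(5 + I\right) = 20 + 4 I$)
$U{\left(s \right)} = 0$
$S{\left(G \right)} = -6 + 3 G$
$X{\left(t \right)} = - t$ ($X{\left(t \right)} = 0 - t = - t$)
$\left(X{\left(S{\left(q \right)} \right)} + j{\left(K{\left(4,-4 \right)},-10 \right)}\right)^{2} = \left(- (-6 + 3 \cdot 2) + \left(20 + 4 \left(-4\right)\right)\right)^{2} = \left(- (-6 + 6) + \left(20 - 16\right)\right)^{2} = \left(\left(-1\right) 0 + 4\right)^{2} = \left(0 + 4\right)^{2} = 4^{2} = 16$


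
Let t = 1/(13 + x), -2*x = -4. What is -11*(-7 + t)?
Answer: 1144/15 ≈ 76.267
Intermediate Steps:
x = 2 (x = -½*(-4) = 2)
t = 1/15 (t = 1/(13 + 2) = 1/15 ≈ 0.066667)
-11*(-7 + t) = -11*(-7 + 1/15) = -11*(-104/15) = 1144/15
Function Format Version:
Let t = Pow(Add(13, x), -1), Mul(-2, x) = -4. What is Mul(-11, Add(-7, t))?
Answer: Rational(1144, 15) ≈ 76.267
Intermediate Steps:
x = 2 (x = Mul(Rational(-1, 2), -4) = 2)
t = Rational(1, 15) (t = Pow(Add(13, 2), -1) = Pow(15, -1) = Rational(1, 15) ≈ 0.066667)
Mul(-11, Add(-7, t)) = Mul(-11, Add(-7, Rational(1, 15))) = Mul(-11, Rational(-104, 15)) = Rational(1144, 15)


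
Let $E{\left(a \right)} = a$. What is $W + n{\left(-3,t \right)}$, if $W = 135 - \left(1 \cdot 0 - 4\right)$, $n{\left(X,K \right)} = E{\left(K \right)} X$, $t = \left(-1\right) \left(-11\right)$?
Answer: $106$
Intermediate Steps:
$t = 11$
$n{\left(X,K \right)} = K X$
$W = 139$ ($W = 135 - \left(0 - 4\right) = 135 - -4 = 135 + 4 = 139$)
$W + n{\left(-3,t \right)} = 139 + 11 \left(-3\right) = 139 - 33 = 106$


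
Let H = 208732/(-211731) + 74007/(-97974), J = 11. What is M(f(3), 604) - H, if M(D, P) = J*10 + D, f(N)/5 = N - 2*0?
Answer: 292126278815/2304903666 ≈ 126.74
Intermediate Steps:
f(N) = 5*N (f(N) = 5*(N - 2*0) = 5*(N + 0) = 5*N)
H = -4013320565/2304903666 (H = 208732*(-1/211731) + 74007*(-1/97974) = -208732/211731 - 8223/10886 = -4013320565/2304903666 ≈ -1.7412)
M(D, P) = 110 + D (M(D, P) = 11*10 + D = 110 + D)
M(f(3), 604) - H = (110 + 5*3) - 1*(-4013320565/2304903666) = (110 + 15) + 4013320565/2304903666 = 125 + 4013320565/2304903666 = 292126278815/2304903666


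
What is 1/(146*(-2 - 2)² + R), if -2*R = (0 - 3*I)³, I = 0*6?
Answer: 1/2336 ≈ 0.00042808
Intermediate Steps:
I = 0
R = 0 (R = -(0 - 3*0)³/2 = -(0 + 0)³/2 = -½*0³ = -½*0 = 0)
1/(146*(-2 - 2)² + R) = 1/(146*(-2 - 2)² + 0) = 1/(146*(-4)² + 0) = 1/(146*16 + 0) = 1/(2336 + 0) = 1/2336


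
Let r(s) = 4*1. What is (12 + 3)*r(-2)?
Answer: 60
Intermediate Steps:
r(s) = 4
(12 + 3)*r(-2) = (12 + 3)*4 = 15*4 = 60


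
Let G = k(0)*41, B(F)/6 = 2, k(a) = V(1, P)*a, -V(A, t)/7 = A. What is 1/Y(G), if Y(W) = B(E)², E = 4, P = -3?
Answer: 1/144 ≈ 0.0069444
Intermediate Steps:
V(A, t) = -7*A
k(a) = -7*a (k(a) = (-7*1)*a = -7*a)
B(F) = 12 (B(F) = 6*2 = 12)
G = 0 (G = -7*0*41 = 0*41 = 0)
Y(W) = 144 (Y(W) = 12² = 144)
1/Y(G) = 1/144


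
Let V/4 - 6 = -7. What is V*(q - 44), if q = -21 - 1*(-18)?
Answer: 188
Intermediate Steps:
q = -3 (q = -21 + 18 = -3)
V = -4 (V = 24 + 4*(-7) = 24 - 28 = -4)
V*(q - 44) = -4*(-3 - 44) = -4*(-47) = 188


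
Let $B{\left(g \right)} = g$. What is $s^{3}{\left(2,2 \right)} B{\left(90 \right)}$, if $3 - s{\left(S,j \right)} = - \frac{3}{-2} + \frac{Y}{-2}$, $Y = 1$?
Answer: $720$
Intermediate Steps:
$s{\left(S,j \right)} = 2$ ($s{\left(S,j \right)} = 3 - \left(- \frac{3}{-2} + 1 \frac{1}{-2}\right) = 3 - \left(\left(-3\right) \left(- \frac{1}{2}\right) + 1 \left(- \frac{1}{2}\right)\right) = 3 - \left(\frac{3}{2} - \frac{1}{2}\right) = 3 - 1 = 2$)
$s^{3}{\left(2,2 \right)} B{\left(90 \right)} = 2^{3} \cdot 90 = 8 \cdot 90 = 720$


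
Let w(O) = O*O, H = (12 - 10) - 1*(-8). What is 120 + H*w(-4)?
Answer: 280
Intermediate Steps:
H = 10 (H = 2 + 8 = 10)
w(O) = O**2
120 + H*w(-4) = 120 + 10*(-4)**2 = 120 + 10*16 = 120 + 160 = 280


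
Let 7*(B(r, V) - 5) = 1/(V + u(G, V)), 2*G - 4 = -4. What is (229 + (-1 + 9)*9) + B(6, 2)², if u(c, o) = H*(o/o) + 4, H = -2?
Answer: 255865/784 ≈ 326.36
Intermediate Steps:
G = 0 (G = 2 + (½)*(-4) = 2 - 2 = 0)
u(c, o) = 2 (u(c, o) = -2*o/o + 4 = -2*1 + 4 = -2 + 4 = 2)
B(r, V) = 5 + 1/(7*(2 + V)) (B(r, V) = 5 + 1/(7*(V + 2)) = 5 + 1/(7*(2 + V)))
(229 + (-1 + 9)*9) + B(6, 2)² = (229 + (-1 + 9)*9) + ((71 + 35*2)/(7*(2 + 2)))² = (229 + 8*9) + ((⅐)*(71 + 70)/4)² = (229 + 72) + ((⅐)*(¼)*141)² = 301 + (141/28)² = 301 + 19881/784 = 255865/784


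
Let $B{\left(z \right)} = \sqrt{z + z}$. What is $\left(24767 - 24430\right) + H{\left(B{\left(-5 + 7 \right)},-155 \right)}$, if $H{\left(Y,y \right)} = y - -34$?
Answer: $216$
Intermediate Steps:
$B{\left(z \right)} = \sqrt{2} \sqrt{z}$ ($B{\left(z \right)} = \sqrt{2 z} = \sqrt{2} \sqrt{z}$)
$H{\left(Y,y \right)} = 34 + y$ ($H{\left(Y,y \right)} = y + 34 = 34 + y$)
$\left(24767 - 24430\right) + H{\left(B{\left(-5 + 7 \right)},-155 \right)} = \left(24767 - 24430\right) + \left(34 - 155\right) = 337 - 121 = 216$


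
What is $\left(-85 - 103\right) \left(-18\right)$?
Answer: $3384$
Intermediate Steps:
$\left(-85 - 103\right) \left(-18\right) = \left(-188\right) \left(-18\right) = 3384$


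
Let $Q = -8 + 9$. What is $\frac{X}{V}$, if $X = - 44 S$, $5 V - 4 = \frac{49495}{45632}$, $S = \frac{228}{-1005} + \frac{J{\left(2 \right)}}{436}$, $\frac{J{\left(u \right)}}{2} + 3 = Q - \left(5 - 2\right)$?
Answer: $\frac{554976384}{51347393} \approx 10.808$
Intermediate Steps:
$Q = 1$
$J{\left(u \right)} = -10$ ($J{\left(u \right)} = -6 + 2 \left(1 - \left(5 - 2\right)\right) = -6 + 2 \left(1 - 3\right) = -6 + 2 \left(-2\right) = -6 - 4 = -10$)
$S = - \frac{18243}{73030}$ ($S = \frac{228}{-1005} - \frac{10}{436} = 228 \left(- \frac{1}{1005}\right) - \frac{5}{218} = - \frac{76}{335} - \frac{5}{218} = - \frac{18243}{73030} \approx -0.2498$)
$V = \frac{232023}{228160}$ ($V = \frac{4}{5} + \frac{49495 \cdot \frac{1}{45632}}{5} = \frac{4}{5} + \frac{1}{5} \cdot \frac{49495}{45632} = \frac{4}{5} + \frac{9899}{45632} = \frac{232023}{228160} \approx 1.0169$)
$X = \frac{401346}{36515}$ ($X = \left(-44\right) \left(- \frac{18243}{73030}\right) = \frac{401346}{36515} \approx 10.991$)
$\frac{X}{V} = \frac{401346}{36515 \cdot \frac{232023}{228160}} = \frac{401346}{36515} \cdot \frac{228160}{232023} = \frac{554976384}{51347393}$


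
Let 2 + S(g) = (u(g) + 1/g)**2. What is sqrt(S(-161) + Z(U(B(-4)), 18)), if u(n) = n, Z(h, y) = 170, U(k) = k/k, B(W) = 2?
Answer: 2*sqrt(169076203)/161 ≈ 161.53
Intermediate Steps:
U(k) = 1
S(g) = -2 + (g + 1/g)**2
sqrt(S(-161) + Z(U(B(-4)), 18)) = sqrt((1 + (-161)**4)/(-161)**2 + 170) = sqrt((1 + 671898241)/25921 + 170) = sqrt((1/25921)*671898242 + 170) = sqrt(671898242/25921 + 170) = sqrt(676304812/25921) = 2*sqrt(169076203)/161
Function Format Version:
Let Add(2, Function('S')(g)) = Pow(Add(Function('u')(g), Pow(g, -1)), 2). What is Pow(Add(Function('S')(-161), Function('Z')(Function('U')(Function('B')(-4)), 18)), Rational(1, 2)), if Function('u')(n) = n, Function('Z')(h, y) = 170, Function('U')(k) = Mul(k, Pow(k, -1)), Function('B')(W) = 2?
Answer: Mul(Rational(2, 161), Pow(169076203, Rational(1, 2))) ≈ 161.53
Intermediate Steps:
Function('U')(k) = 1
Function('S')(g) = Add(-2, Pow(Add(g, Pow(g, -1)), 2))
Pow(Add(Function('S')(-161), Function('Z')(Function('U')(Function('B')(-4)), 18)), Rational(1, 2)) = Pow(Add(Mul(Pow(-161, -2), Add(1, Pow(-161, 4))), 170), Rational(1, 2)) = Pow(Add(Mul(Rational(1, 25921), Add(1, 671898241)), 170), Rational(1, 2)) = Pow(Add(Mul(Rational(1, 25921), 671898242), 170), Rational(1, 2)) = Pow(Add(Rational(671898242, 25921), 170), Rational(1, 2)) = Pow(Rational(676304812, 25921), Rational(1, 2)) = Mul(Rational(2, 161), Pow(169076203, Rational(1, 2)))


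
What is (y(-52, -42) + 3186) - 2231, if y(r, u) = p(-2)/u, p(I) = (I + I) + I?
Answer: 6686/7 ≈ 955.14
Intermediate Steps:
p(I) = 3*I (p(I) = 2*I + I = 3*I)
y(r, u) = -6/u (y(r, u) = (3*(-2))/u = -6/u)
(y(-52, -42) + 3186) - 2231 = (-6/(-42) + 3186) - 2231 = (-6*(-1/42) + 3186) - 2231 = (1/7 + 3186) - 2231 = 22303/7 - 2231 = 6686/7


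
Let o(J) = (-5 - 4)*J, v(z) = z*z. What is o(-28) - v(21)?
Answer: -189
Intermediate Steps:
v(z) = z**2
o(J) = -9*J
o(-28) - v(21) = -9*(-28) - 1*21**2 = 252 - 1*441 = 252 - 441 = -189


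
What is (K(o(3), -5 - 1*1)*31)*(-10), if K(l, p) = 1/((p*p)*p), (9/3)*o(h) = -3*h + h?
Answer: 155/108 ≈ 1.4352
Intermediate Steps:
o(h) = -2*h/3 (o(h) = (-3*h + h)/3 = (-2*h)/3 = -2*h/3)
K(l, p) = p⁻³ (K(l, p) = 1/(p²*p) = 1/(p³) = p⁻³)
(K(o(3), -5 - 1*1)*31)*(-10) = (31/(-5 - 1*1)³)*(-10) = (31/(-5 - 1)³)*(-10) = (31/(-6)³)*(-10) = -1/216*31*(-10) = -31/216*(-10) = 155/108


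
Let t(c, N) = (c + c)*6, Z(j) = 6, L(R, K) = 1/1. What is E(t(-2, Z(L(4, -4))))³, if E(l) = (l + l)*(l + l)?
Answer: 12230590464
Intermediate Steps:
L(R, K) = 1
t(c, N) = 12*c (t(c, N) = (2*c)*6 = 12*c)
E(l) = 4*l² (E(l) = (2*l)*(2*l) = 4*l²)
E(t(-2, Z(L(4, -4))))³ = (4*(12*(-2))²)³ = (4*(-24)²)³ = (4*576)³ = 2304³ = 12230590464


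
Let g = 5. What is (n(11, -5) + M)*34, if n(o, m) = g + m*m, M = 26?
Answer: 1904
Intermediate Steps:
n(o, m) = 5 + m² (n(o, m) = 5 + m*m = 5 + m²)
(n(11, -5) + M)*34 = ((5 + (-5)²) + 26)*34 = ((5 + 25) + 26)*34 = (30 + 26)*34 = 56*34 = 1904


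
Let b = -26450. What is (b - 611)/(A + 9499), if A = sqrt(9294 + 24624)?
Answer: -257052439/90197083 + 27061*sqrt(33918)/90197083 ≈ -2.7946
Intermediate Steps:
A = sqrt(33918) ≈ 184.17
(b - 611)/(A + 9499) = (-26450 - 611)/(sqrt(33918) + 9499) = -27061/(9499 + sqrt(33918))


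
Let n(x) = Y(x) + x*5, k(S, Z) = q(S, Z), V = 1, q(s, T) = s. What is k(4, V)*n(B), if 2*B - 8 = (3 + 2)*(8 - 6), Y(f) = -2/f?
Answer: 1612/9 ≈ 179.11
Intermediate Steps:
B = 9 (B = 4 + ((3 + 2)*(8 - 6))/2 = 4 + (5*2)/2 = 4 + (½)*10 = 4 + 5 = 9)
k(S, Z) = S
n(x) = -2/x + 5*x (n(x) = -2/x + x*5 = -2/x + 5*x)
k(4, V)*n(B) = 4*(-2/9 + 5*9) = 4*(-2*⅑ + 45) = 4*(-2/9 + 45) = 4*(403/9) = 1612/9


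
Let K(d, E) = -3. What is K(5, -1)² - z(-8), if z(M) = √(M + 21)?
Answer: 9 - √13 ≈ 5.3944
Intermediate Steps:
z(M) = √(21 + M)
K(5, -1)² - z(-8) = (-3)² - √(21 - 8) = 9 - √13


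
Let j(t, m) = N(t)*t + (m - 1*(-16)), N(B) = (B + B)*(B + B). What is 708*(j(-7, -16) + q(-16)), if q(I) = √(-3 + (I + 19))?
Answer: -971376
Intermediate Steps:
N(B) = 4*B² (N(B) = (2*B)*(2*B) = 4*B²)
j(t, m) = 16 + m + 4*t³ (j(t, m) = (4*t²)*t + (m - 1*(-16)) = 4*t³ + (m + 16) = 4*t³ + (16 + m) = 16 + m + 4*t³)
q(I) = √(16 + I) (q(I) = √(-3 + (19 + I)) = √(16 + I))
708*(j(-7, -16) + q(-16)) = 708*((16 - 16 + 4*(-7)³) + √(16 - 16)) = 708*((16 - 16 + 4*(-343)) + √0) = 708*((16 - 16 - 1372) + 0) = 708*(-1372 + 0) = 708*(-1372) = -971376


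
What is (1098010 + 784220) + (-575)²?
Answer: 2212855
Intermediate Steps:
(1098010 + 784220) + (-575)² = 1882230 + 330625 = 2212855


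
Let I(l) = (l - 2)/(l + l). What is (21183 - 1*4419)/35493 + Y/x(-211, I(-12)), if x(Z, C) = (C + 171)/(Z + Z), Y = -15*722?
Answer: 648860458412/24360029 ≈ 26636.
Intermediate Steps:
I(l) = (-2 + l)/(2*l) (I(l) = (-2 + l)/((2*l)) = (-2 + l)*(1/(2*l)) = (-2 + l)/(2*l))
Y = -10830
x(Z, C) = (171 + C)/(2*Z) (x(Z, C) = (171 + C)/((2*Z)) = (171 + C)*(1/(2*Z)) = (171 + C)/(2*Z))
(21183 - 1*4419)/35493 + Y/x(-211, I(-12)) = (21183 - 1*4419)/35493 - 10830*(-422/(171 + (½)*(-2 - 12)/(-12))) = (21183 - 4419)*(1/35493) - 10830*(-422/(171 + (½)*(-1/12)*(-14))) = 16764*(1/35493) - 10830*(-422/(171 + 7/12)) = 5588/11831 - 10830/((½)*(-1/211)*(2059/12)) = 5588/11831 - 10830/(-2059/5064) = 5588/11831 - 10830*(-5064/2059) = 5588/11831 + 54843120/2059 = 648860458412/24360029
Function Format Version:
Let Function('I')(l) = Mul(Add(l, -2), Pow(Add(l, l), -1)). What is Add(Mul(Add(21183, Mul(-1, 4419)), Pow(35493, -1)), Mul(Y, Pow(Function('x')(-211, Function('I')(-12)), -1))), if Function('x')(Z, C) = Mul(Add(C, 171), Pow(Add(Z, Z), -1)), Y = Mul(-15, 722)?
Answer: Rational(648860458412, 24360029) ≈ 26636.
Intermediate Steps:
Function('I')(l) = Mul(Rational(1, 2), Pow(l, -1), Add(-2, l)) (Function('I')(l) = Mul(Add(-2, l), Pow(Mul(2, l), -1)) = Mul(Add(-2, l), Mul(Rational(1, 2), Pow(l, -1))) = Mul(Rational(1, 2), Pow(l, -1), Add(-2, l)))
Y = -10830
Function('x')(Z, C) = Mul(Rational(1, 2), Pow(Z, -1), Add(171, C)) (Function('x')(Z, C) = Mul(Add(171, C), Pow(Mul(2, Z), -1)) = Mul(Add(171, C), Mul(Rational(1, 2), Pow(Z, -1))) = Mul(Rational(1, 2), Pow(Z, -1), Add(171, C)))
Add(Mul(Add(21183, Mul(-1, 4419)), Pow(35493, -1)), Mul(Y, Pow(Function('x')(-211, Function('I')(-12)), -1))) = Add(Mul(Add(21183, Mul(-1, 4419)), Pow(35493, -1)), Mul(-10830, Pow(Mul(Rational(1, 2), Pow(-211, -1), Add(171, Mul(Rational(1, 2), Pow(-12, -1), Add(-2, -12)))), -1))) = Add(Mul(Add(21183, -4419), Rational(1, 35493)), Mul(-10830, Pow(Mul(Rational(1, 2), Rational(-1, 211), Add(171, Mul(Rational(1, 2), Rational(-1, 12), -14))), -1))) = Add(Mul(16764, Rational(1, 35493)), Mul(-10830, Pow(Mul(Rational(1, 2), Rational(-1, 211), Add(171, Rational(7, 12))), -1))) = Add(Rational(5588, 11831), Mul(-10830, Pow(Mul(Rational(1, 2), Rational(-1, 211), Rational(2059, 12)), -1))) = Add(Rational(5588, 11831), Mul(-10830, Pow(Rational(-2059, 5064), -1))) = Add(Rational(5588, 11831), Mul(-10830, Rational(-5064, 2059))) = Add(Rational(5588, 11831), Rational(54843120, 2059)) = Rational(648860458412, 24360029)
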